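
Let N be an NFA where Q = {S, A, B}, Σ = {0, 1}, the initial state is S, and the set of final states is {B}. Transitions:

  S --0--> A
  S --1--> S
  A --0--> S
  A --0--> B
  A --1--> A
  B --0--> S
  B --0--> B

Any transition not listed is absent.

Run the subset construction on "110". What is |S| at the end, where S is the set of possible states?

1

Start in {S}.
Read '1': S→{S}; now {S}.
Read '1': S→{S}; now {S}.
Read '0': S→{A}; now {A}.
That set has 1 state.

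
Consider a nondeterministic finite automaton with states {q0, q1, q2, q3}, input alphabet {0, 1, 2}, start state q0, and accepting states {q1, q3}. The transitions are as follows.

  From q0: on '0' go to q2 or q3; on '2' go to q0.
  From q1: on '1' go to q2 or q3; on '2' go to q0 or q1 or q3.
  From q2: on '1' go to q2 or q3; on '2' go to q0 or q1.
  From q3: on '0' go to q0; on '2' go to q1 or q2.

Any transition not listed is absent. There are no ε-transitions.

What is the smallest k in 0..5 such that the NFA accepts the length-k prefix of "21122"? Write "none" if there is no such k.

none

Start in {q0}.
Read '2': {q0} → {q0}.
Read '1': {q0} → ∅.
The set is empty and remains empty for the remaining 3 symbols.
No reachable set along the way intersects F.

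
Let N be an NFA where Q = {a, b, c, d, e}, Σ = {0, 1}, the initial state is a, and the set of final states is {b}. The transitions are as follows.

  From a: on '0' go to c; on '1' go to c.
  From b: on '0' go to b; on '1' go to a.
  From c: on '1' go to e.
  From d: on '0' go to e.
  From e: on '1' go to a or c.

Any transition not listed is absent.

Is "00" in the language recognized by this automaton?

Start in {a}.
Read '0': {a} → {c}.
Read '0': {c} → ∅.
The final set ∅ contains no accepting state.

No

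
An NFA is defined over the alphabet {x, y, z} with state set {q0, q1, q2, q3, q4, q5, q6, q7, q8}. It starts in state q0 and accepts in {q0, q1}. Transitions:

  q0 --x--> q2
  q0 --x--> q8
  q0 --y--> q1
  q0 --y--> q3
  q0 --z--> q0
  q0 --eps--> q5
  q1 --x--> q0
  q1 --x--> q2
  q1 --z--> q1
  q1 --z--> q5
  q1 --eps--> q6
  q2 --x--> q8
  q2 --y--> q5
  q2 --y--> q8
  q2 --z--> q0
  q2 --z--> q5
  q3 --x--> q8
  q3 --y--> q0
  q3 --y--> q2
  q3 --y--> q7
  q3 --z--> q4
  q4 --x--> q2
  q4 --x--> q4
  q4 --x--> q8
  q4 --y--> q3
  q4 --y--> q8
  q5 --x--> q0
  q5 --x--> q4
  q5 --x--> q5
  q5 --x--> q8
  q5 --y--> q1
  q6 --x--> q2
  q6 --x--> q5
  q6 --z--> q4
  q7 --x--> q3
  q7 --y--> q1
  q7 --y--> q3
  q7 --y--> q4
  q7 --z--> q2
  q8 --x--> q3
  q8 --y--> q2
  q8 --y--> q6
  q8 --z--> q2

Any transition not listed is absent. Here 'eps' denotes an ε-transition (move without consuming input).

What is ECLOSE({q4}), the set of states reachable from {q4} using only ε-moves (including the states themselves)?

{q4}

Begin with {q4}.
No ε-moves leave this set, so the closure equals the set itself.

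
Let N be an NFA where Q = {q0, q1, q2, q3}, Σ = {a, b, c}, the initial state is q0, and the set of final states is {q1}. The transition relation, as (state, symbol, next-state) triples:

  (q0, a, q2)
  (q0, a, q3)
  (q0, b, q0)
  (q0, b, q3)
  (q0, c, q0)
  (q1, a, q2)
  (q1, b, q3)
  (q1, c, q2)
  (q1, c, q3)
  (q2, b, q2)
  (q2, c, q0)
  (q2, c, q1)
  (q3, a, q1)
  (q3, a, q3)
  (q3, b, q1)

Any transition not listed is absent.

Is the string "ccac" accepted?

Yes

Start in {q0}.
Read 'c': {q0} → {q0}.
Read 'c': {q0} → {q0}.
Read 'a': {q0} → {q2, q3}.
Read 'c': {q2, q3} → {q0, q1}.
The final set {q0, q1} contains the accepting state q1.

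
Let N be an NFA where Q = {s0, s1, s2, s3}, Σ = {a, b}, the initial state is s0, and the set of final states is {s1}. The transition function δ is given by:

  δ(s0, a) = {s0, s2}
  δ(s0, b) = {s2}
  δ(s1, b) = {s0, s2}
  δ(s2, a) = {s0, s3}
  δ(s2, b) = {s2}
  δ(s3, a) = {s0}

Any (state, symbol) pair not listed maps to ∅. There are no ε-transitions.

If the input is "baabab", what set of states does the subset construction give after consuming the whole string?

Start in {s0}.
Read 'b': s0→{s2}; now {s2}.
Read 'a': s2→{s0, s3}; now {s0, s3}.
Read 'a': s0→{s0, s2}, s3→{s0}; now {s0, s2}.
Read 'b': s0→{s2}, s2→{s2}; now {s2}.
Read 'a': s2→{s0, s3}; now {s0, s3}.
Read 'b': s0→{s2}, s3→∅; now {s2}.

{s2}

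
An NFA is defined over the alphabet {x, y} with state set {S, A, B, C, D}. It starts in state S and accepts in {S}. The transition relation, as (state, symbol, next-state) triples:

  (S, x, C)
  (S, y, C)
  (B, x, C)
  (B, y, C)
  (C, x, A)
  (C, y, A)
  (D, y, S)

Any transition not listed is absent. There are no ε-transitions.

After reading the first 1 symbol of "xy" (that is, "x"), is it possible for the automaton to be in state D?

No

Start in {S}.
Read 'x': S→{C}; now {C}.
State D is not in {C}.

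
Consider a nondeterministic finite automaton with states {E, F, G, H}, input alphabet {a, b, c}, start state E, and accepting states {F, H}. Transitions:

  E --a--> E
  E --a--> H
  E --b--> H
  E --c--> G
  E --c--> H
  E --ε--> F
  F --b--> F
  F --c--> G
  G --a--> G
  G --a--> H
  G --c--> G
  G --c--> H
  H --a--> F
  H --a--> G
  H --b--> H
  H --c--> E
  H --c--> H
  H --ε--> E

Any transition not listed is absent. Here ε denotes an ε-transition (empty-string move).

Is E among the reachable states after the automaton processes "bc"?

Yes

Start: ε-closure({E}) = {E, F}.
Read 'b': {E, F} → {E, F, H}.
Read 'c': {E, F, H} → {E, F, G, H}.
State E is in {E, F, G, H}.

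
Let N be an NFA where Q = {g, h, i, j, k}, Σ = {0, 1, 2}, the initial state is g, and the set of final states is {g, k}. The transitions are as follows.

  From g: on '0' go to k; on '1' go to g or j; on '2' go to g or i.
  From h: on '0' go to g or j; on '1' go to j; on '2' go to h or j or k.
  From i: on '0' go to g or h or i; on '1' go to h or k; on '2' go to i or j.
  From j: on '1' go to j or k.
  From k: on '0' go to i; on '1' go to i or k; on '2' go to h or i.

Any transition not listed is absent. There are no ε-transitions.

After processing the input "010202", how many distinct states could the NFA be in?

5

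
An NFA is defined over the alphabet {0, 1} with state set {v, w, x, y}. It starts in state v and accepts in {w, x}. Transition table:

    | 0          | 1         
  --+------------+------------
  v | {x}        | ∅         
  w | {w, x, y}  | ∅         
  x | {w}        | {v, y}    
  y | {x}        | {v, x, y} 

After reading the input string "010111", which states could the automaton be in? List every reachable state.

{v, x, y}

Start in {v}.
Read '0': v→{x}; now {x}.
Read '1': x→{v, y}; now {v, y}.
Read '0': v→{x}, y→{x}; now {x}.
Read '1': x→{v, y}; now {v, y}.
Read '1': v→∅, y→{v, x, y}; now {v, x, y}.
Read '1': v→∅, x→{v, y}, y→{v, x, y}; now {v, x, y}.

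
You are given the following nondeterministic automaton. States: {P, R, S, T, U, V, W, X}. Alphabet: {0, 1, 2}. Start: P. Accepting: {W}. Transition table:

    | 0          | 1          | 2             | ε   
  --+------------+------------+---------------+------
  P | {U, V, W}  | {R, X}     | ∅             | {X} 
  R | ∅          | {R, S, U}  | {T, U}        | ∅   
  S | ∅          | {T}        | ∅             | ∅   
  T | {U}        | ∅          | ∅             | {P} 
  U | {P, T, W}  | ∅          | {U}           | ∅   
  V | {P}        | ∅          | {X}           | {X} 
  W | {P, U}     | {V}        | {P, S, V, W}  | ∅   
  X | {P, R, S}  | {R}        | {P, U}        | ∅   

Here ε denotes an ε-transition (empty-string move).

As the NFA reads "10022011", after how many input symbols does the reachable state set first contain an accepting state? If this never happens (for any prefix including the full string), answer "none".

Start: ε-closure({P}) = {P, X}.
Read '1': P→{R, X}, X→{R}; now {R, X}.
Read '0': R→∅, X→{P, R, S}; union {P, R, S}; ε-closure = {P, R, S, X}.
Read '0': P→{U, V, W}, R→∅, S→∅, X→{P, R, S}; union {P, R, S, U, V, W}; ε-closure = {P, R, S, U, V, W, X}.
None of the earlier sets intersect F, but {P, R, S, U, V, W, X} does.

3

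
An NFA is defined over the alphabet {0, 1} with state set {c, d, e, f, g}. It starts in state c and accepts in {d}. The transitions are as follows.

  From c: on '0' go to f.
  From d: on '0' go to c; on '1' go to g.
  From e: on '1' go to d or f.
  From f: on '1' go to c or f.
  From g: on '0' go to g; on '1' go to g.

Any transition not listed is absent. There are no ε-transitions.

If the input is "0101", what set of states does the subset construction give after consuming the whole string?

Start in {c}.
Read '0': c→{f}; now {f}.
Read '1': f→{c, f}; now {c, f}.
Read '0': c→{f}, f→∅; now {f}.
Read '1': f→{c, f}; now {c, f}.

{c, f}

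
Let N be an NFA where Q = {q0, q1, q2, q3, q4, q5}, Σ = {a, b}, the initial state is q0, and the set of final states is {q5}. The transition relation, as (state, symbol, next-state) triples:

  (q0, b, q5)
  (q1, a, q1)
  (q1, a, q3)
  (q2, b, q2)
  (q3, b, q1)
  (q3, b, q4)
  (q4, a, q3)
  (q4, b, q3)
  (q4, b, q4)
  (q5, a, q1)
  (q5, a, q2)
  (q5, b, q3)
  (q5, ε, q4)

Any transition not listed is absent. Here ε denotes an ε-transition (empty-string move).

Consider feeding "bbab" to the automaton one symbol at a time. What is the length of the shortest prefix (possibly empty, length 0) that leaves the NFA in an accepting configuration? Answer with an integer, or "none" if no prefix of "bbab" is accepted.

Start in {q0}.
Read 'b': {q0} → {q4, q5}.
None of the earlier sets intersect F, but {q4, q5} does.

1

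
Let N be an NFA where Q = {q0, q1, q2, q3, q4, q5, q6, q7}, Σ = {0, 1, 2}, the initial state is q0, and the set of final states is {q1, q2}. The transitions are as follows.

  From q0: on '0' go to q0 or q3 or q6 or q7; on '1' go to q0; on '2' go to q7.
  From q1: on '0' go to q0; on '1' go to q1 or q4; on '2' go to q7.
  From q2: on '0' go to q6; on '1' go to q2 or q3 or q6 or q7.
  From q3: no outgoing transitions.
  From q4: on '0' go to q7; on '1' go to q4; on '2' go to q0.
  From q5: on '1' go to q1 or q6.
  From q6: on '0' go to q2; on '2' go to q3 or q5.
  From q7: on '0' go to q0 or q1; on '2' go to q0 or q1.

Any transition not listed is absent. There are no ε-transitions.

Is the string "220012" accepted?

Start in {q0}.
Read '2': q0→{q7}; now {q7}.
Read '2': q7→{q0, q1}; now {q0, q1}.
Read '0': q0→{q0, q3, q6, q7}, q1→{q0}; now {q0, q3, q6, q7}.
Read '0': q0→{q0, q3, q6, q7}, q3→∅, q6→{q2}, q7→{q0, q1}; now {q0, q1, q2, q3, q6, q7}.
Read '1': q0→{q0}, q1→{q1, q4}, q2→{q2, q3, q6, q7}, q3→∅, q6→∅, q7→∅; now {q0, q1, q2, q3, q4, q6, q7}.
Read '2': q0→{q7}, q1→{q7}, q2→∅, q3→∅, q4→{q0}, q6→{q3, q5}, q7→{q0, q1}; now {q0, q1, q3, q5, q7}.
The final set {q0, q1, q3, q5, q7} contains the accepting state q1.

Yes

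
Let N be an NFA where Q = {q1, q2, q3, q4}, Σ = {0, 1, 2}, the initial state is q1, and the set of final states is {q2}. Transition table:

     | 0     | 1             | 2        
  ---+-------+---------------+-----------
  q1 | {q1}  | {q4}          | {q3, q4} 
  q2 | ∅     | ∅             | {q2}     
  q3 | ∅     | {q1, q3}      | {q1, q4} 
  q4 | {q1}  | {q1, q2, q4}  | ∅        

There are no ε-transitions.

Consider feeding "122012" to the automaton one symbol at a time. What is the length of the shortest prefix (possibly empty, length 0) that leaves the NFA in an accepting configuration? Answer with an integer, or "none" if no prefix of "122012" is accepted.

Start in {q1}.
Read '1': {q1} → {q4}.
Read '2': {q4} → ∅.
The set is empty and remains empty for the remaining 4 symbols.
No reachable set along the way intersects F.

none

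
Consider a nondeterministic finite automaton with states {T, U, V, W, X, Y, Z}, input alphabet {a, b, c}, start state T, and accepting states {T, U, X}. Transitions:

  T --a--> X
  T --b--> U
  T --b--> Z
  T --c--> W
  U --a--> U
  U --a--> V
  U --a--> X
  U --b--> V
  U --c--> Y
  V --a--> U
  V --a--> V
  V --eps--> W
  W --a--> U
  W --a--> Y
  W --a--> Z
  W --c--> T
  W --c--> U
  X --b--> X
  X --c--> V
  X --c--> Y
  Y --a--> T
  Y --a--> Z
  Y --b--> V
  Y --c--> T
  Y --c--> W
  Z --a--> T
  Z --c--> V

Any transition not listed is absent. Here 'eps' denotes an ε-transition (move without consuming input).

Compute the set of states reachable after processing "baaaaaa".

{T, U, V, W, X, Y, Z}

Start in {T}.
Read 'b': {T} → {U, Z}.
Read 'a': {U, Z} → {T, U, V, W, X}.
Read 'a': {T, U, V, W, X} → {U, V, W, X, Y, Z}.
Read 'a': {U, V, W, X, Y, Z} → {T, U, V, W, X, Y, Z}.
Read 'a': {T, U, V, W, X, Y, Z} → {T, U, V, W, X, Y, Z}.
Read 'a': {T, U, V, W, X, Y, Z} → {T, U, V, W, X, Y, Z}.
Read 'a': {T, U, V, W, X, Y, Z} → {T, U, V, W, X, Y, Z}.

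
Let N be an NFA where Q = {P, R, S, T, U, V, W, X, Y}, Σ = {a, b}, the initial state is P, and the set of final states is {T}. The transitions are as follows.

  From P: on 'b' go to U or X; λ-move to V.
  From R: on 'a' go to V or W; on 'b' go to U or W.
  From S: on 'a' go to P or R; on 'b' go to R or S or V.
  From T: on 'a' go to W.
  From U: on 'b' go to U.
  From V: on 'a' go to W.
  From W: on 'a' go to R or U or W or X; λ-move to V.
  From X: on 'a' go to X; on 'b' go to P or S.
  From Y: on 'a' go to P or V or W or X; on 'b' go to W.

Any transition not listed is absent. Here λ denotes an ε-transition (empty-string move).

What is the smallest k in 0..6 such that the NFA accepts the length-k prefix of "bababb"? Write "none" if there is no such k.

none

Start: ε-closure({P}) = {P, V}.
Read 'b': {P, V} → {U, X}.
Read 'a': {U, X} → {X}.
Read 'b': {X} → {P, S, V}.
Read 'a': {P, S, V} → {P, R, V, W}.
Read 'b': {P, R, V, W} → {U, V, W, X}.
Read 'b': {U, V, W, X} → {P, S, U, V}.
No reachable set along the way intersects F.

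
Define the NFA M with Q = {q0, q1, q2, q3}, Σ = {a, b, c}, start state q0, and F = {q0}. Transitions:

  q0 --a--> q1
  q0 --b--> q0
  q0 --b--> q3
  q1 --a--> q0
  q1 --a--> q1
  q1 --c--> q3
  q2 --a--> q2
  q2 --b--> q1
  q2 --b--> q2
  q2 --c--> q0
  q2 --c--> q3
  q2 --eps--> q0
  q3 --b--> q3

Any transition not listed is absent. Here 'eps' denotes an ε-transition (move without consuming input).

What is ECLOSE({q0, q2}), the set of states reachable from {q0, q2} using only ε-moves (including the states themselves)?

{q0, q2}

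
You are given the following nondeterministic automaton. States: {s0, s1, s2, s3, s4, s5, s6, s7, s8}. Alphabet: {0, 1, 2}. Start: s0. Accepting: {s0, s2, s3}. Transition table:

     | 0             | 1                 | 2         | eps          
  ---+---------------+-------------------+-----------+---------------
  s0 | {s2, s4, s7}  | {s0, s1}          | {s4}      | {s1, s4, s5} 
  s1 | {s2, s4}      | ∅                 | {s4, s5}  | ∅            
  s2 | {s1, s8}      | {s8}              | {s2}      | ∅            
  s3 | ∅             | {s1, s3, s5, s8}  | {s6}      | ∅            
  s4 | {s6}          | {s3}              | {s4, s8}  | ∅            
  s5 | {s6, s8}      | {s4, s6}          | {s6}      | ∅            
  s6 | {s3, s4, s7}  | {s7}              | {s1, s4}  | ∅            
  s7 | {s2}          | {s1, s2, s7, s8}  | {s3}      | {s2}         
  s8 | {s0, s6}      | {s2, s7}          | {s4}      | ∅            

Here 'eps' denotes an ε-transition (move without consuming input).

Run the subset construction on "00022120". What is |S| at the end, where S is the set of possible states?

9

Start: ε-closure({s0}) = {s0, s1, s4, s5}.
Read '0': s0→{s2, s4, s7}, s1→{s2, s4}, s4→{s6}, s5→{s6, s8}; now {s2, s4, s6, s7, s8}.
Read '0': s2→{s1, s8}, s4→{s6}, s6→{s3, s4, s7}, s7→{s2}, s8→{s0, s6}; union {s0, s1, s2, s3, s4, s6, s7, s8}; ε-closure = {s0, s1, s2, s3, s4, s5, s6, s7, s8}.
Read '0': s0→{s2, s4, s7}, s1→{s2, s4}, s2→{s1, s8}, s3→∅, s4→{s6}, s5→{s6, s8}, s6→{s3, s4, s7}, s7→{s2}, s8→{s0, s6}; union {s0, s1, s2, s3, s4, s6, s7, s8}; ε-closure = {s0, s1, s2, s3, s4, s5, s6, s7, s8}.
Read '2': s0→{s4}, s1→{s4, s5}, s2→{s2}, s3→{s6}, s4→{s4, s8}, s5→{s6}, s6→{s1, s4}, s7→{s3}, s8→{s4}; now {s1, s2, s3, s4, s5, s6, s8}.
Read '2': s1→{s4, s5}, s2→{s2}, s3→{s6}, s4→{s4, s8}, s5→{s6}, s6→{s1, s4}, s8→{s4}; now {s1, s2, s4, s5, s6, s8}.
Read '1': s1→∅, s2→{s8}, s4→{s3}, s5→{s4, s6}, s6→{s7}, s8→{s2, s7}; now {s2, s3, s4, s6, s7, s8}.
Read '2': s2→{s2}, s3→{s6}, s4→{s4, s8}, s6→{s1, s4}, s7→{s3}, s8→{s4}; now {s1, s2, s3, s4, s6, s8}.
Read '0': s1→{s2, s4}, s2→{s1, s8}, s3→∅, s4→{s6}, s6→{s3, s4, s7}, s8→{s0, s6}; union {s0, s1, s2, s3, s4, s6, s7, s8}; ε-closure = {s0, s1, s2, s3, s4, s5, s6, s7, s8}.
That set has 9 states.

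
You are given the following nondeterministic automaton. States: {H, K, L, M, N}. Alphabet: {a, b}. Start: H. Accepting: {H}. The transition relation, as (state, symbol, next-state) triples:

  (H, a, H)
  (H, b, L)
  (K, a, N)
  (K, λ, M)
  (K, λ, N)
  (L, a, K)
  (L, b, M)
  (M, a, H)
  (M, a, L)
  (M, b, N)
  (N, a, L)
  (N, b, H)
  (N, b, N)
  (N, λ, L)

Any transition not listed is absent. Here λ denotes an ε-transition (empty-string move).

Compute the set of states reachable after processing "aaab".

{L}

Start in {H}.
Read 'a': {H} → {H}.
Read 'a': {H} → {H}.
Read 'a': {H} → {H}.
Read 'b': {H} → {L}.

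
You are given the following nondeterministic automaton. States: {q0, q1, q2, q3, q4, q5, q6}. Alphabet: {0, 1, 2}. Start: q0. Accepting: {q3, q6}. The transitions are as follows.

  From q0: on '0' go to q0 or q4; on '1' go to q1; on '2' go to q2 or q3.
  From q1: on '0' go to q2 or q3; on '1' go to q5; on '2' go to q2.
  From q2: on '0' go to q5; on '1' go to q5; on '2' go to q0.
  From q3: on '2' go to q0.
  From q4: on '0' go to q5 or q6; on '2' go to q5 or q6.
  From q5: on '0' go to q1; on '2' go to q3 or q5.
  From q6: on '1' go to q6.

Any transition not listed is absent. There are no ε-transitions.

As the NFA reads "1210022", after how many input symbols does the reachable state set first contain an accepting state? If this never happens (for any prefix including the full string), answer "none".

Start in {q0}.
Read '1': {q0} → {q1}.
Read '2': {q1} → {q2}.
Read '1': {q2} → {q5}.
Read '0': {q5} → {q1}.
Read '0': {q1} → {q2, q3}.
None of the earlier sets intersect F, but {q2, q3} does.

5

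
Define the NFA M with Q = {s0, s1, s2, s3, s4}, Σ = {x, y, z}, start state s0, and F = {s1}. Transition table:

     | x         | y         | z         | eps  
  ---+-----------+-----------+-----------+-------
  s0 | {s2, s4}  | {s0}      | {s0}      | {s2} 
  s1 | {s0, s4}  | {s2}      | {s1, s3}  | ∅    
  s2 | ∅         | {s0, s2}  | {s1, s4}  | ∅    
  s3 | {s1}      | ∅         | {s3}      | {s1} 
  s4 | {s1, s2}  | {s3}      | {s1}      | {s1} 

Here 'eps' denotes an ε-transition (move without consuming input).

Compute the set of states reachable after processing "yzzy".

{s0, s1, s2, s3}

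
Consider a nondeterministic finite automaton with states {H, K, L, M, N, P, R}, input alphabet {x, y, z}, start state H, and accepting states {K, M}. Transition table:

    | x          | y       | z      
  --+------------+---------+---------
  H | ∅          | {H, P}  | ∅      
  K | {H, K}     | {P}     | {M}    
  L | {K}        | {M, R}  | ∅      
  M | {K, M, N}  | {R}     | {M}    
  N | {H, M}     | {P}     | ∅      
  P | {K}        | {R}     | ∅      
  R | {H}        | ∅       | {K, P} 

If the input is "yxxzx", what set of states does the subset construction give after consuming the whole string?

Start in {H}.
Read 'y': H→{H, P}; now {H, P}.
Read 'x': H→∅, P→{K}; now {K}.
Read 'x': K→{H, K}; now {H, K}.
Read 'z': H→∅, K→{M}; now {M}.
Read 'x': M→{K, M, N}; now {K, M, N}.

{K, M, N}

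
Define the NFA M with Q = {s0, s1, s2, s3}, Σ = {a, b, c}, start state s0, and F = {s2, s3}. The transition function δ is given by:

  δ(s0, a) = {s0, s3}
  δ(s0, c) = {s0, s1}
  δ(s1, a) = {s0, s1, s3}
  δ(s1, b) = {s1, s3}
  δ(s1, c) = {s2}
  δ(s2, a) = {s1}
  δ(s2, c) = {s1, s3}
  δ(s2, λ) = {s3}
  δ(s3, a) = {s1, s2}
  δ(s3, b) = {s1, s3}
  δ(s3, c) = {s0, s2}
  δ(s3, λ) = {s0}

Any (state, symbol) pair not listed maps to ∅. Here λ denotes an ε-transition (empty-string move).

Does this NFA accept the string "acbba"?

Yes

Start in {s0}.
Read 'a': {s0} → {s0, s3}.
Read 'c': {s0, s3} → {s0, s1, s2, s3}.
Read 'b': {s0, s1, s2, s3} → {s0, s1, s3}.
Read 'b': {s0, s1, s3} → {s0, s1, s3}.
Read 'a': {s0, s1, s3} → {s0, s1, s2, s3}.
The final set {s0, s1, s2, s3} contains the accepting states s2, s3.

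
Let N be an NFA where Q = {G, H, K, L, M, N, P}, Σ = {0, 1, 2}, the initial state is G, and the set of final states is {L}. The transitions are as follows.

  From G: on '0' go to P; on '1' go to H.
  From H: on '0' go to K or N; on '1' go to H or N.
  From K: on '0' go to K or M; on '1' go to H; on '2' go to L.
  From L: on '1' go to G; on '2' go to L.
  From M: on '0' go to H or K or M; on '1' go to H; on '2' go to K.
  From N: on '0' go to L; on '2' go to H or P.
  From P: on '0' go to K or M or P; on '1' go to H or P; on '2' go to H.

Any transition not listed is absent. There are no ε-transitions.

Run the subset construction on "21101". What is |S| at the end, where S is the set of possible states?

Start in {G}.
Read '2': G→∅; now ∅.
The set is empty and remains empty for the remaining 4 symbols.
That set has 0 states.

0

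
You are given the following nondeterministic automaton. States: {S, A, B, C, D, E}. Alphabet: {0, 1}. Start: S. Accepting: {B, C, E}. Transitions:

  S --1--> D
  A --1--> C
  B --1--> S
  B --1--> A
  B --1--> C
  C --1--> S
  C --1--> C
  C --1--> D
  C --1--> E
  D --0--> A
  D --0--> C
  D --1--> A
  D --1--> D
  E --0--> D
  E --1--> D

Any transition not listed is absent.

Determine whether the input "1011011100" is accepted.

Start in {S}.
Read '1': S→{D}; now {D}.
Read '0': D→{A, C}; now {A, C}.
Read '1': A→{C}, C→{S, C, D, E}; now {S, C, D, E}.
Read '1': S→{D}, C→{S, C, D, E}, D→{A, D}, E→{D}; now {S, A, C, D, E}.
Read '0': S→∅, A→∅, C→∅, D→{A, C}, E→{D}; now {A, C, D}.
Read '1': A→{C}, C→{S, C, D, E}, D→{A, D}; now {S, A, C, D, E}.
Read '1': S→{D}, A→{C}, C→{S, C, D, E}, D→{A, D}, E→{D}; now {S, A, C, D, E}.
Read '1': S→{D}, A→{C}, C→{S, C, D, E}, D→{A, D}, E→{D}; now {S, A, C, D, E}.
Read '0': S→∅, A→∅, C→∅, D→{A, C}, E→{D}; now {A, C, D}.
Read '0': A→∅, C→∅, D→{A, C}; now {A, C}.
The final set {A, C} contains the accepting state C.

Yes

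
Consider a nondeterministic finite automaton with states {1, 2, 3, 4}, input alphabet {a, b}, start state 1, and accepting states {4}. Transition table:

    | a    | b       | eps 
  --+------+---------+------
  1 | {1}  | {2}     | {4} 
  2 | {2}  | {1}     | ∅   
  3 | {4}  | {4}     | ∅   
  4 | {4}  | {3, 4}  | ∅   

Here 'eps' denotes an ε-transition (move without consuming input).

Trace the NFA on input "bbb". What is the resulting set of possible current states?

{2, 3, 4}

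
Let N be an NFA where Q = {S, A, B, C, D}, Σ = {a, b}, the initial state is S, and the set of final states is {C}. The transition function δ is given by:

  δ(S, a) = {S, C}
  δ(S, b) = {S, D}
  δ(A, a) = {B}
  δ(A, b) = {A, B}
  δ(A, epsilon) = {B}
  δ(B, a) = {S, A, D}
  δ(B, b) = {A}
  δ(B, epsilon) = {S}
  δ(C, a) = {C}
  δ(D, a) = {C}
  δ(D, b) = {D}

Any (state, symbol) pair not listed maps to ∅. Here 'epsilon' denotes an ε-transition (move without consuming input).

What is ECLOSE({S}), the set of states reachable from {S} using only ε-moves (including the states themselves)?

{S}

Begin with {S}.
No ε-moves leave this set, so the closure equals the set itself.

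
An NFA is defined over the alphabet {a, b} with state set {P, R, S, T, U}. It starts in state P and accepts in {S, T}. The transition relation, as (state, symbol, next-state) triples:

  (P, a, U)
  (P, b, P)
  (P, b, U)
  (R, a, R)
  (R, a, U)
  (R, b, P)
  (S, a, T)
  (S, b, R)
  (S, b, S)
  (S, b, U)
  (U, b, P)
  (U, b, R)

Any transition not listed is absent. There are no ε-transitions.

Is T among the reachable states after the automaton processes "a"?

Start in {P}.
Read 'a': P→{U}; now {U}.
State T is not in {U}.

No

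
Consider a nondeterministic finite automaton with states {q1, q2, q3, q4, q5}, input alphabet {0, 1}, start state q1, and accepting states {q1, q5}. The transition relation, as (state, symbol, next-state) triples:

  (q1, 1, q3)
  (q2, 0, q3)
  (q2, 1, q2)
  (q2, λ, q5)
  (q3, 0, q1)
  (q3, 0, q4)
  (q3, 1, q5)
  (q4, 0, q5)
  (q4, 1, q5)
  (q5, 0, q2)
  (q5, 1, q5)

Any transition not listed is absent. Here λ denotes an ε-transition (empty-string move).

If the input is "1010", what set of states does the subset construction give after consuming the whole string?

Start in {q1}.
Read '1': {q1} → {q3}.
Read '0': {q3} → {q1, q4}.
Read '1': {q1, q4} → {q3, q5}.
Read '0': {q3, q5} → {q1, q2, q4, q5}.

{q1, q2, q4, q5}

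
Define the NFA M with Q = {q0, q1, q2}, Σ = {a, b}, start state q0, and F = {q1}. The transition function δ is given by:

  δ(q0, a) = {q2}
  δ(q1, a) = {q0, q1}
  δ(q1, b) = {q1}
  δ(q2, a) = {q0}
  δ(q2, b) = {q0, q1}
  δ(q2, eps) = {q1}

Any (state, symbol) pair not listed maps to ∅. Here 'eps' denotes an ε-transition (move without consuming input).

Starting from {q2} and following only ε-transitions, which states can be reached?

{q1, q2}

Begin with {q2}.
ε-move q2 → q1; add q1.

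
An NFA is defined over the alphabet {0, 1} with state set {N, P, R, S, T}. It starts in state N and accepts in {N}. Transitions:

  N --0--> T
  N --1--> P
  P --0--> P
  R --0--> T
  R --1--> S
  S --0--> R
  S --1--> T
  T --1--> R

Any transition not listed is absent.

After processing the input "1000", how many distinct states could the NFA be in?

Start in {N}.
Read '1': N→{P}; now {P}.
Read '0': P→{P}; now {P}.
Read '0': P→{P}; now {P}.
Read '0': P→{P}; now {P}.
That set has 1 state.

1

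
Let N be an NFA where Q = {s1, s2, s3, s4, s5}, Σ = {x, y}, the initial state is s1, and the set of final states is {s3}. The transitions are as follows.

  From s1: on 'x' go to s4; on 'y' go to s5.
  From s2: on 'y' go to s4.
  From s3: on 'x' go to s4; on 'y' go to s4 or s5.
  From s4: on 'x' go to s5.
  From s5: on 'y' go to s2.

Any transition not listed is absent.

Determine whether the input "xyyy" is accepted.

No

Start in {s1}.
Read 'x': s1→{s4}; now {s4}.
Read 'y': s4→∅; now ∅.
The set is empty and remains empty for the remaining 2 symbols.
The final set ∅ contains no accepting state.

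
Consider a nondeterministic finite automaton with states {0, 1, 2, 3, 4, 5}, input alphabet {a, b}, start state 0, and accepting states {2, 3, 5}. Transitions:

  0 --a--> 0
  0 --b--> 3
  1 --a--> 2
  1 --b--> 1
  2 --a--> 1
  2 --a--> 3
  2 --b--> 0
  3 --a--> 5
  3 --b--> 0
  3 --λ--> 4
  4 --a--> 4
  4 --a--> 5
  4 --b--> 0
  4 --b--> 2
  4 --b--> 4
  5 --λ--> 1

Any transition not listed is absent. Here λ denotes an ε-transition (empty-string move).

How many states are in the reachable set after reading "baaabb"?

Start in {0}.
Read 'b': 0→{3}; union {3}; ε-closure = {3, 4}.
Read 'a': 3→{5}, 4→{4, 5}; union {4, 5}; ε-closure = {1, 4, 5}.
Read 'a': 1→{2}, 4→{4, 5}, 5→∅; union {2, 4, 5}; ε-closure = {1, 2, 4, 5}.
Read 'a': 1→{2}, 2→{1, 3}, 4→{4, 5}, 5→∅; now {1, 2, 3, 4, 5}.
Read 'b': 1→{1}, 2→{0}, 3→{0}, 4→{0, 2, 4}, 5→∅; now {0, 1, 2, 4}.
Read 'b': 0→{3}, 1→{1}, 2→{0}, 4→{0, 2, 4}; now {0, 1, 2, 3, 4}.
That set has 5 states.

5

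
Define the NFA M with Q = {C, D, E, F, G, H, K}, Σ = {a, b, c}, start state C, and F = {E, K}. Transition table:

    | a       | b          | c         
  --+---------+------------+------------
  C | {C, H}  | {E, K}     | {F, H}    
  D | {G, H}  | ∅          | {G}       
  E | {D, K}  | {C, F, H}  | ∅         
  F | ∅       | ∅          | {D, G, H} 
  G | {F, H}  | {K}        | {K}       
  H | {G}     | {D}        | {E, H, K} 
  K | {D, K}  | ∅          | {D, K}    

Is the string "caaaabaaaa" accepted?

No

Start in {C}.
Read 'c': C→{F, H}; now {F, H}.
Read 'a': F→∅, H→{G}; now {G}.
Read 'a': G→{F, H}; now {F, H}.
Read 'a': F→∅, H→{G}; now {G}.
Read 'a': G→{F, H}; now {F, H}.
Read 'b': F→∅, H→{D}; now {D}.
Read 'a': D→{G, H}; now {G, H}.
Read 'a': G→{F, H}, H→{G}; now {F, G, H}.
Read 'a': F→∅, G→{F, H}, H→{G}; now {F, G, H}.
Read 'a': F→∅, G→{F, H}, H→{G}; now {F, G, H}.
The final set {F, G, H} contains no accepting state.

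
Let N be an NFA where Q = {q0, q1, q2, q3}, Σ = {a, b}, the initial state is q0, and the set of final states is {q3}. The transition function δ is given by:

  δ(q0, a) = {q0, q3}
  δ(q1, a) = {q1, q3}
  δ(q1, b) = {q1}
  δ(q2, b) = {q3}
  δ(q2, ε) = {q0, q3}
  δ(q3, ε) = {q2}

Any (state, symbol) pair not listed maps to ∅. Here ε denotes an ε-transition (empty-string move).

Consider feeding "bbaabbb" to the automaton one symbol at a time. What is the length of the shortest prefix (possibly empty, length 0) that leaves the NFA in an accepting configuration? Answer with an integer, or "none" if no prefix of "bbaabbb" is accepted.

none

Start in {q0}.
Read 'b': {q0} → ∅.
The set is empty and remains empty for the remaining 6 symbols.
No reachable set along the way intersects F.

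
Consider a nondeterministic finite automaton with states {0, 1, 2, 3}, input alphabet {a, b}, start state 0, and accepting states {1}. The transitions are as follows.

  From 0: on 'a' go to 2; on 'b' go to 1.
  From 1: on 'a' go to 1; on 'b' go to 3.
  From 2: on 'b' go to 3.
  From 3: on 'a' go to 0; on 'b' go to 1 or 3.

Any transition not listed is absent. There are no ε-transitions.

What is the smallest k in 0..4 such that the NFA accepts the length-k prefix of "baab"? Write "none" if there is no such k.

1

Start in {0}.
Read 'b': 0→{1}; now {1}.
None of the earlier sets intersect F, but {1} does.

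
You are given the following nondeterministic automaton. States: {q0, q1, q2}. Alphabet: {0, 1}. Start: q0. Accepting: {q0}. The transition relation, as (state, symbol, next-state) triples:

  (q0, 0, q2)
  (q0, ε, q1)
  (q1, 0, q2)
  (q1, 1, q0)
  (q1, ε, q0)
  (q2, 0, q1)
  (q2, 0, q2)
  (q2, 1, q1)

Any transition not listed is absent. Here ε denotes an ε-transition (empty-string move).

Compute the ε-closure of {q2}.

{q2}

Begin with {q2}.
No ε-moves leave this set, so the closure equals the set itself.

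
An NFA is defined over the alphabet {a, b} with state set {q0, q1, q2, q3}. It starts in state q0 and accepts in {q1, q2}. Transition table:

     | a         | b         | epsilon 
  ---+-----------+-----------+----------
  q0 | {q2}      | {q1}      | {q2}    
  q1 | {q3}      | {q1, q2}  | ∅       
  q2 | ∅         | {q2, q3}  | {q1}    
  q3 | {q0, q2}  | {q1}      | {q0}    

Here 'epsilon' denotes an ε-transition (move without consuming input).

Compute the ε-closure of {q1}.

{q1}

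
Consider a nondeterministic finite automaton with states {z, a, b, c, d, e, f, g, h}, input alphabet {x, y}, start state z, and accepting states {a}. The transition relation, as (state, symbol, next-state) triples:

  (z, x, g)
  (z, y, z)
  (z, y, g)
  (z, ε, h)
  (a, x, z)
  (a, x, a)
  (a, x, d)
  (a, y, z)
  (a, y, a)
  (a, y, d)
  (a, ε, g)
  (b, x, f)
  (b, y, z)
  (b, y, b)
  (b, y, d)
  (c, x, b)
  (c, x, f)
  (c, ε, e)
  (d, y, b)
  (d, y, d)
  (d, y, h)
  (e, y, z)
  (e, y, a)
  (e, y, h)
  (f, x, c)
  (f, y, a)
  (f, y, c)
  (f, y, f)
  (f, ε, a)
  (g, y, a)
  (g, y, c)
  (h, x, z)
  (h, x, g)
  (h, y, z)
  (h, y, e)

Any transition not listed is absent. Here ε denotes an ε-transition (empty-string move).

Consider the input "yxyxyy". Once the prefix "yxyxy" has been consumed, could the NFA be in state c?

Start: ε-closure({z}) = {z, h}.
Read 'y': {z, h} → {z, e, g, h}.
Read 'x': {z, e, g, h} → {z, g, h}.
Read 'y': {z, g, h} → {z, a, c, e, g, h}.
Read 'x': {z, a, c, e, g, h} → {z, a, b, d, f, g, h}.
Read 'y': {z, a, b, d, f, g, h} → {z, a, b, c, d, e, f, g, h}.
State c is in {z, a, b, c, d, e, f, g, h}.

Yes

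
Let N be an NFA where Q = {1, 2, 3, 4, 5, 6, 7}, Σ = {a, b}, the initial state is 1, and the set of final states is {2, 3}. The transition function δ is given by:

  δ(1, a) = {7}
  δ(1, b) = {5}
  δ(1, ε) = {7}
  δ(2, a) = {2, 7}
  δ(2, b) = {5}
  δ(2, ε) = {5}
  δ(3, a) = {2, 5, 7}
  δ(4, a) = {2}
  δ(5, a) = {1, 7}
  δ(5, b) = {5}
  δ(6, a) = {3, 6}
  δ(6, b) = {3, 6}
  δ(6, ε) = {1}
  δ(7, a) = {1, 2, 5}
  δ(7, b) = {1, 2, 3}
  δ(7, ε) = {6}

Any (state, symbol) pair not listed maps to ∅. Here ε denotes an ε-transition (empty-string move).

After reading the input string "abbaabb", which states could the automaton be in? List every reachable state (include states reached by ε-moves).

{1, 2, 3, 5, 6, 7}

Start: ε-closure({1}) = {1, 6, 7}.
Read 'a': 1→{7}, 6→{3, 6}, 7→{1, 2, 5}; now {1, 2, 3, 5, 6, 7}.
Read 'b': 1→{5}, 2→{5}, 3→∅, 5→{5}, 6→{3, 6}, 7→{1, 2, 3}; union {1, 2, 3, 5, 6}; ε-closure = {1, 2, 3, 5, 6, 7}.
Read 'b': 1→{5}, 2→{5}, 3→∅, 5→{5}, 6→{3, 6}, 7→{1, 2, 3}; union {1, 2, 3, 5, 6}; ε-closure = {1, 2, 3, 5, 6, 7}.
Read 'a': 1→{7}, 2→{2, 7}, 3→{2, 5, 7}, 5→{1, 7}, 6→{3, 6}, 7→{1, 2, 5}; now {1, 2, 3, 5, 6, 7}.
Read 'a': 1→{7}, 2→{2, 7}, 3→{2, 5, 7}, 5→{1, 7}, 6→{3, 6}, 7→{1, 2, 5}; now {1, 2, 3, 5, 6, 7}.
Read 'b': 1→{5}, 2→{5}, 3→∅, 5→{5}, 6→{3, 6}, 7→{1, 2, 3}; union {1, 2, 3, 5, 6}; ε-closure = {1, 2, 3, 5, 6, 7}.
Read 'b': 1→{5}, 2→{5}, 3→∅, 5→{5}, 6→{3, 6}, 7→{1, 2, 3}; union {1, 2, 3, 5, 6}; ε-closure = {1, 2, 3, 5, 6, 7}.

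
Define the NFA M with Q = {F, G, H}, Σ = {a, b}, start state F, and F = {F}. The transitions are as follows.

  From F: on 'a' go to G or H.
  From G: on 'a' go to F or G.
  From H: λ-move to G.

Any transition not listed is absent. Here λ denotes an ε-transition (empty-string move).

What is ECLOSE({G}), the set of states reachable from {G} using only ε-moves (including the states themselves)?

{G}

Begin with {G}.
No ε-moves leave this set, so the closure equals the set itself.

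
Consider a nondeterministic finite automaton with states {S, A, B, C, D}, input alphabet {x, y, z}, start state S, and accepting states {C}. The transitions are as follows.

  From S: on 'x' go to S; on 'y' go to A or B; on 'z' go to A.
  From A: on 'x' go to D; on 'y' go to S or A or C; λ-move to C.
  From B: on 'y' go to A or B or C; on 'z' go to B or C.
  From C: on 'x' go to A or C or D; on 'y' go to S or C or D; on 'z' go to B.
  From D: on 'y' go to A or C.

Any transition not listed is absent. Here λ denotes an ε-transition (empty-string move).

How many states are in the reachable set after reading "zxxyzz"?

Start in {S}.
Read 'z': {S} → {A, C}.
Read 'x': {A, C} → {A, C, D}.
Read 'x': {A, C, D} → {A, C, D}.
Read 'y': {A, C, D} → {S, A, C, D}.
Read 'z': {S, A, C, D} → {A, B, C}.
Read 'z': {A, B, C} → {B, C}.
That set has 2 states.

2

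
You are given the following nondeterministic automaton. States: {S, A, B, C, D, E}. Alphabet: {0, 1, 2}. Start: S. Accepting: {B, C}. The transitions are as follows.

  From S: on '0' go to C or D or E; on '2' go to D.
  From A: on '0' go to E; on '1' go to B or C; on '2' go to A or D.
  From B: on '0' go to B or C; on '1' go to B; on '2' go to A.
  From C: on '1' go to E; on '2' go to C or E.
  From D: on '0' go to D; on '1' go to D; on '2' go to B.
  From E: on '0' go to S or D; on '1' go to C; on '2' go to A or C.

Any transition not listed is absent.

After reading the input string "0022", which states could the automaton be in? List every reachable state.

{A, B}

Start in {S}.
Read '0': S→{C, D, E}; now {C, D, E}.
Read '0': C→∅, D→{D}, E→{S, D}; now {S, D}.
Read '2': S→{D}, D→{B}; now {B, D}.
Read '2': B→{A}, D→{B}; now {A, B}.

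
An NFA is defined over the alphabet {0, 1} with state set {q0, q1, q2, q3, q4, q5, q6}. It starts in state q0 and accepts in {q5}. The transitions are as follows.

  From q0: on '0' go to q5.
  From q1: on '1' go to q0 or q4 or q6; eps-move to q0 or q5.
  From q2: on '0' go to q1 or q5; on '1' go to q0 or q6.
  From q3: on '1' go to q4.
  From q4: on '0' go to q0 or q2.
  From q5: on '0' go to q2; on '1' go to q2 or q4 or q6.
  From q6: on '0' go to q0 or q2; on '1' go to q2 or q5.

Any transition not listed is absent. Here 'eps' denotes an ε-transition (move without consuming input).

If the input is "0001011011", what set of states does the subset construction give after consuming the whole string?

{q0, q2, q5, q6}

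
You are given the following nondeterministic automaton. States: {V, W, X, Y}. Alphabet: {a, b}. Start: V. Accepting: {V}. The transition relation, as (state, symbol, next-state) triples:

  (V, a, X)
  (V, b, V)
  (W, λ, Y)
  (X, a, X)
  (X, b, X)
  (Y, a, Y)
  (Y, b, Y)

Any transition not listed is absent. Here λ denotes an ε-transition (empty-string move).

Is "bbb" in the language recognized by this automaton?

Yes

Start in {V}.
Read 'b': {V} → {V}.
Read 'b': {V} → {V}.
Read 'b': {V} → {V}.
The final set {V} contains the accepting state V.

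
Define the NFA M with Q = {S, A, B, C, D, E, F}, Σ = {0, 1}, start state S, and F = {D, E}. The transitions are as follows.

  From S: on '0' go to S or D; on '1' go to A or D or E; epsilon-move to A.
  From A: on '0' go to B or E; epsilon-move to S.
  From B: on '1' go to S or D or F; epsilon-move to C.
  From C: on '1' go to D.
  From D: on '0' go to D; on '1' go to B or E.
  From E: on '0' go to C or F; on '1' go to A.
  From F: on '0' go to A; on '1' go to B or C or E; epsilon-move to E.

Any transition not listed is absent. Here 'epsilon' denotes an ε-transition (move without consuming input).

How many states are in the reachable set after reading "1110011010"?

Start: ε-closure({S}) = {S, A}.
Read '1': S→{A, D, E}, A→∅; union {A, D, E}; ε-closure = {S, A, D, E}.
Read '1': S→{A, D, E}, A→∅, D→{B, E}, E→{A}; union {A, B, D, E}; ε-closure = {S, A, B, C, D, E}.
Read '1': S→{A, D, E}, A→∅, B→{S, D, F}, C→{D}, D→{B, E}, E→{A}; union {S, A, B, D, E, F}; ε-closure = {S, A, B, C, D, E, F}.
Read '0': S→{S, D}, A→{B, E}, B→∅, C→∅, D→{D}, E→{C, F}, F→{A}; now {S, A, B, C, D, E, F}.
Read '0': S→{S, D}, A→{B, E}, B→∅, C→∅, D→{D}, E→{C, F}, F→{A}; now {S, A, B, C, D, E, F}.
Read '1': S→{A, D, E}, A→∅, B→{S, D, F}, C→{D}, D→{B, E}, E→{A}, F→{B, C, E}; now {S, A, B, C, D, E, F}.
Read '1': S→{A, D, E}, A→∅, B→{S, D, F}, C→{D}, D→{B, E}, E→{A}, F→{B, C, E}; now {S, A, B, C, D, E, F}.
Read '0': S→{S, D}, A→{B, E}, B→∅, C→∅, D→{D}, E→{C, F}, F→{A}; now {S, A, B, C, D, E, F}.
Read '1': S→{A, D, E}, A→∅, B→{S, D, F}, C→{D}, D→{B, E}, E→{A}, F→{B, C, E}; now {S, A, B, C, D, E, F}.
Read '0': S→{S, D}, A→{B, E}, B→∅, C→∅, D→{D}, E→{C, F}, F→{A}; now {S, A, B, C, D, E, F}.
That set has 7 states.

7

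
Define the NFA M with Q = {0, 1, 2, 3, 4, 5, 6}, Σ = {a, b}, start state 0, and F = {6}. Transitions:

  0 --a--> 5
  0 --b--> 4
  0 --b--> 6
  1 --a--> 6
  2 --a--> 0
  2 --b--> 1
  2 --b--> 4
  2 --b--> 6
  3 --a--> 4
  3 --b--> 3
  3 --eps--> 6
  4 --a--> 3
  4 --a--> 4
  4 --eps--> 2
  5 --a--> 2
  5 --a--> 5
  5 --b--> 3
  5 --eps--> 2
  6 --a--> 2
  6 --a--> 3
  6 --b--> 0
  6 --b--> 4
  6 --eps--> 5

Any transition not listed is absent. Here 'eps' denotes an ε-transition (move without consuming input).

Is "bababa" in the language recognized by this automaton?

Yes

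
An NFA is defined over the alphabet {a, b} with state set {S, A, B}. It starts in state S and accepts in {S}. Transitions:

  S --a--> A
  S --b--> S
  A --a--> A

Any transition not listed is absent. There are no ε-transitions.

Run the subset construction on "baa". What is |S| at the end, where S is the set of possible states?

Start in {S}.
Read 'b': {S} → {S}.
Read 'a': {S} → {A}.
Read 'a': {A} → {A}.
That set has 1 state.

1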